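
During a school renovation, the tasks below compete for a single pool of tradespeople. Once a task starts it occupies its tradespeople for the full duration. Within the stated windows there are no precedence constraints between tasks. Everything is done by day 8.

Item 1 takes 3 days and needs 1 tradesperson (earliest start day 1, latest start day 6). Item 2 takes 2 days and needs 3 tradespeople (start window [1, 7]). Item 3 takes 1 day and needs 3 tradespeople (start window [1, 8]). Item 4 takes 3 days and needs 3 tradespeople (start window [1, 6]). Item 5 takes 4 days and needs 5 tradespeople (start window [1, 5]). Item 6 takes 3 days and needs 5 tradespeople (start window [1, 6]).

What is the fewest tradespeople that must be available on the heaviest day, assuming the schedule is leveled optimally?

Early-start (Item 1@1, Item 2@1, Item 3@1, Item 4@1, Item 5@1, Item 6@1) gives peak 20: d1:20  d2:17  d3:14  d4:5  d5:0  d6:0  d7:0  d8:0.
Shift Item 2→4, Item 4→6, Item 5→2, Item 6→6.
Schedule Item 1@1, Item 2@4, Item 3@1, Item 4@6, Item 5@2, Item 6@6: d1:4  d2:6  d3:6  d4:8  d5:8  d6:8  d7:8  d8:8 — peak 8.

8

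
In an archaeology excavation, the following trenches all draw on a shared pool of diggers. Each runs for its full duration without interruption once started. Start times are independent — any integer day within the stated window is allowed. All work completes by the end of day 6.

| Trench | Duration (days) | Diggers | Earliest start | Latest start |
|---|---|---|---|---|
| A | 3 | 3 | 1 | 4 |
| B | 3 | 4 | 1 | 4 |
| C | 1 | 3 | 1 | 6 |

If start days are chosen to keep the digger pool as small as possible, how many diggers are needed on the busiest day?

6

Early-start (A@1, B@1, C@1) gives peak 10: d1:10  d2:7  d3:7  d4:0  d5:0  d6:0.
Shift B→4.
Schedule A@1, B@4, C@1: d1:6  d2:3  d3:3  d4:4  d5:4  d6:4 — peak 6.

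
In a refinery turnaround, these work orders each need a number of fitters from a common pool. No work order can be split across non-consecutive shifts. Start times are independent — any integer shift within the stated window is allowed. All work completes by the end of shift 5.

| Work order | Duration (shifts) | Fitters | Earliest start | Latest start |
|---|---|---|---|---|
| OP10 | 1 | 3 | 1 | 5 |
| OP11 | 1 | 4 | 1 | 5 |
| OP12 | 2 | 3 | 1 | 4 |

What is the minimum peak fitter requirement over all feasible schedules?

Early-start (OP10@1, OP11@1, OP12@1) gives peak 10: s1:10  s2:3  s3:0  s4:0  s5:0.
Shift OP11→2, OP12→3.
Schedule OP10@1, OP11@2, OP12@3: s1:3  s2:4  s3:3  s4:3  s5:0 — peak 4.

4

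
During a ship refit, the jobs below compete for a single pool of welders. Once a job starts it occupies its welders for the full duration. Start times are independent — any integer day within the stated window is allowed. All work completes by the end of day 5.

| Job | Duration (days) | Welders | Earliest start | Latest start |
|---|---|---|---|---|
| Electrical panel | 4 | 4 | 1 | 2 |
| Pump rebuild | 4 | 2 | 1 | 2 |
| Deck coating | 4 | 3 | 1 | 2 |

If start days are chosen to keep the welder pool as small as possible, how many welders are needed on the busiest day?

9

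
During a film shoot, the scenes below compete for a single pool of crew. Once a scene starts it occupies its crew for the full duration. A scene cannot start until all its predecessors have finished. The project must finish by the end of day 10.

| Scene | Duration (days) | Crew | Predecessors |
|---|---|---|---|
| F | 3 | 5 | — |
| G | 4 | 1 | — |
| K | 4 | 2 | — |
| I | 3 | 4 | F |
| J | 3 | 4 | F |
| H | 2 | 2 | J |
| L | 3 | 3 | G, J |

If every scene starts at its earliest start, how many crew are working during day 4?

11

At early start, day 4 has: G, K, I, J.
Demand: 1 + 2 + 4 + 4 = 11.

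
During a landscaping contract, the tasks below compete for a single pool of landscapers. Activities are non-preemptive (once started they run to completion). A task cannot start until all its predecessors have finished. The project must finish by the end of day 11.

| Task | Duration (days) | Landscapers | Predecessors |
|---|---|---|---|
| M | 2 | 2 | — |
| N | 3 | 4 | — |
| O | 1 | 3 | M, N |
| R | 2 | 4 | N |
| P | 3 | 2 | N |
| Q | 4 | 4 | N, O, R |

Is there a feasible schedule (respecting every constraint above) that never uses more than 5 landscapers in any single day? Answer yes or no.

The minimum achievable peak is 6; 5 < 6, so no feasible schedule stays within the cap.

no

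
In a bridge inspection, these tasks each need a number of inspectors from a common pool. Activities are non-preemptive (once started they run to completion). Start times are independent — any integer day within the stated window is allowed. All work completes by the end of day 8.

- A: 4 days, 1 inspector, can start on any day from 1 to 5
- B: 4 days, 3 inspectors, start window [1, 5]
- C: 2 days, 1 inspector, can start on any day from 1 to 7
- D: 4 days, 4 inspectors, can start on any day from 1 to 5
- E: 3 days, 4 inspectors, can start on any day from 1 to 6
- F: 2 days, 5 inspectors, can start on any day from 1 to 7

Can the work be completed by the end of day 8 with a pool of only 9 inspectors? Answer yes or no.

yes

Schedule A@1, B@1, C@1, D@1, E@5, F@5: d1:9  d2:9  d3:8  d4:8  d5:9  d6:9  d7:4  d8:0 — peak 9 ≤ 9.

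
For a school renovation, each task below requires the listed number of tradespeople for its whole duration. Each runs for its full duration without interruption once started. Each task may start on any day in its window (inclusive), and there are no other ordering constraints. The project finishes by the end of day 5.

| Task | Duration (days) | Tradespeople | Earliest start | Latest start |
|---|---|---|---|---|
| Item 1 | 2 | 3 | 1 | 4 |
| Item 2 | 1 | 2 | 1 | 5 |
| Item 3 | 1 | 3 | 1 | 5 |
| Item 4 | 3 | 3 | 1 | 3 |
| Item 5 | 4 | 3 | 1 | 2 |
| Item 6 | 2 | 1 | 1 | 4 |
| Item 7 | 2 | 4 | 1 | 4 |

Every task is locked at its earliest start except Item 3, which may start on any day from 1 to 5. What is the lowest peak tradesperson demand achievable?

16

Item 3@1: d1:19  d2:14  d3:6  d4:3  d5:0 → peak 19
Item 3@2: d1:16  d2:17  d3:6  d4:3  d5:0 → peak 17
Item 3@3: d1:16  d2:14  d3:9  d4:3  d5:0 → peak 16
Item 3@4: d1:16  d2:14  d3:6  d4:6  d5:0 → peak 16
Item 3@5: d1:16  d2:14  d3:6  d4:3  d5:3 → peak 16
Best is Item 3@3, peak 16.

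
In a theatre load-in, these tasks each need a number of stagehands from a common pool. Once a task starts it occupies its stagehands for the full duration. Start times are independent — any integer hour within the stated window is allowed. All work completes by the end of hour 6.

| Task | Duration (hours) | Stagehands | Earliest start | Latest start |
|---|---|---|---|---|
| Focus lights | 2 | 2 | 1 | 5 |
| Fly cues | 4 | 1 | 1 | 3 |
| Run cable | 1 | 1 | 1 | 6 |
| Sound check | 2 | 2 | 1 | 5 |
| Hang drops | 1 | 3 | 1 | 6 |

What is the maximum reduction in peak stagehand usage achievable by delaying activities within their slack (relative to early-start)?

6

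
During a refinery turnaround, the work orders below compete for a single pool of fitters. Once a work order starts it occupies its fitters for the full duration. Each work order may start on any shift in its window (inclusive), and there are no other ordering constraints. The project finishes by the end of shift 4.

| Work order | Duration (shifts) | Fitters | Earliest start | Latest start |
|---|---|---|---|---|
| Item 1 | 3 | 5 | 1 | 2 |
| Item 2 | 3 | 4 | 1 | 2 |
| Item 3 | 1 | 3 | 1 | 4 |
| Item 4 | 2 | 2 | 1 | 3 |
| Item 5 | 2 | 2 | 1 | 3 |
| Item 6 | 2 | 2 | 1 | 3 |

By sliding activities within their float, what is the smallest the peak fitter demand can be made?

13

Early-start (Item 1@1, Item 2@1, Item 3@1, Item 4@1, Item 5@1, Item 6@1) gives peak 18: s1:18  s2:15  s3:9  s4:0.
Shift Item 3→4, Item 6→3.
Schedule Item 1@1, Item 2@1, Item 3@4, Item 4@1, Item 5@1, Item 6@3: s1:13  s2:13  s3:11  s4:5 — peak 13.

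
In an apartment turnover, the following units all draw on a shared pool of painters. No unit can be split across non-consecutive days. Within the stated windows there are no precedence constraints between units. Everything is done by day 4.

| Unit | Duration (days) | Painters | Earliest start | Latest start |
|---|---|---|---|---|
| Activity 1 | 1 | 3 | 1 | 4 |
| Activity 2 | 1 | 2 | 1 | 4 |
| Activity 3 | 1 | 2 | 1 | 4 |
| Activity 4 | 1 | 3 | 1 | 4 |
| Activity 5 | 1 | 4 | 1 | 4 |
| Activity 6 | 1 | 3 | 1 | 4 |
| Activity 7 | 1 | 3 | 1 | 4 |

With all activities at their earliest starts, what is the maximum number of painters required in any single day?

20

Early-start schedule: Activity 1@1, Activity 2@1, Activity 3@1, Activity 4@1, Activity 5@1, Activity 6@1, Activity 7@1.
Load per day: day 1: 20, day 2: 0, day 3: 0, day 4: 0.
Peak is 20.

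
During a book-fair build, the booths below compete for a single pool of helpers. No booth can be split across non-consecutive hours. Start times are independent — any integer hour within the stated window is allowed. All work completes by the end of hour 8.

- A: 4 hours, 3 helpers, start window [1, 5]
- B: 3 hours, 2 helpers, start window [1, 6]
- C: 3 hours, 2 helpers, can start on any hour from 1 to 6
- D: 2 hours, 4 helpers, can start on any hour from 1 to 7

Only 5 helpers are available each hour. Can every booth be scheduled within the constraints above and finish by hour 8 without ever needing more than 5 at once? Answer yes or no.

yes

Schedule A@1, B@1, C@4, D@7: h1:5  h2:5  h3:5  h4:5  h5:2  h6:2  h7:4  h8:4 — peak 5 ≤ 5.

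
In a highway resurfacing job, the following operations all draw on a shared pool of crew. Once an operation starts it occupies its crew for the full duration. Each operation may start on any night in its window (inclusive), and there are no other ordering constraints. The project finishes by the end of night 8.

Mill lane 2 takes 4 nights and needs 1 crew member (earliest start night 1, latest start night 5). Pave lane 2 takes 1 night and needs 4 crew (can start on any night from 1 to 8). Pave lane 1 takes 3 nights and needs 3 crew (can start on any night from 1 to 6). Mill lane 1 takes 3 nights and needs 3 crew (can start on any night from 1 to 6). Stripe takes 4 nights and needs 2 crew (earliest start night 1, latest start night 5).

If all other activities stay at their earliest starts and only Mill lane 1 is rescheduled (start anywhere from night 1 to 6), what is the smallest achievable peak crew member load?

10

Mill lane 1@1: n1:13  n2:9  n3:9  n4:3  n5:0  n6:0  n7:0  n8:0 → peak 13
Mill lane 1@2: n1:10  n2:9  n3:9  n4:6  n5:0  n6:0  n7:0  n8:0 → peak 10
Mill lane 1@3: n1:10  n2:6  n3:9  n4:6  n5:3  n6:0  n7:0  n8:0 → peak 10
Mill lane 1@4: n1:10  n2:6  n3:6  n4:6  n5:3  n6:3  n7:0  n8:0 → peak 10
Mill lane 1@5: n1:10  n2:6  n3:6  n4:3  n5:3  n6:3  n7:3  n8:0 → peak 10
Mill lane 1@6: n1:10  n2:6  n3:6  n4:3  n5:0  n6:3  n7:3  n8:3 → peak 10
Best is Mill lane 1@2, peak 10.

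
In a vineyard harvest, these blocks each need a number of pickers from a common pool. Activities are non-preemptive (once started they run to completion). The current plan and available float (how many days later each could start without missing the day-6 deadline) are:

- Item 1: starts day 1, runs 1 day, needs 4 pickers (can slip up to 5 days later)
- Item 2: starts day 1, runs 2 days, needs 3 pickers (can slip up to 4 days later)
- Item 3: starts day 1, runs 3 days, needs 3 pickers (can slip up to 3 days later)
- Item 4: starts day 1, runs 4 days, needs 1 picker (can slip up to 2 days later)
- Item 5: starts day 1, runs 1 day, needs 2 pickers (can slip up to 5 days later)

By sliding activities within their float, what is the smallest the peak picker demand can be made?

Early-start (Item 1@1, Item 2@1, Item 3@1, Item 4@1, Item 5@1) gives peak 13: d1:13  d2:7  d3:4  d4:1  d5:0  d6:0.
Shift Item 2→2, Item 3→4, Item 5→5.
Schedule Item 1@1, Item 2@2, Item 3@4, Item 4@1, Item 5@5: d1:5  d2:4  d3:4  d4:4  d5:5  d6:3 — peak 5.
Total picker-days = 25 over 6 days ⇒ peak ≥ ⌈25/6⌉ = 5, so 5 is optimal.

5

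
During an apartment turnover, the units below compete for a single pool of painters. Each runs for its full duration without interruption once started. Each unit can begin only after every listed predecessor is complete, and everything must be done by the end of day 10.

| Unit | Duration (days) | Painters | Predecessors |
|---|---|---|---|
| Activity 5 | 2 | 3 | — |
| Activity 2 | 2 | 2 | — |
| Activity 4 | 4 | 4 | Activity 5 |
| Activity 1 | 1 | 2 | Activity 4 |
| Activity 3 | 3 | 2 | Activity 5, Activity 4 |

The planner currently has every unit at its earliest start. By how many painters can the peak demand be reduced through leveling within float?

1

Early-start peak: d1:5  d2:5  d3:4  d4:4  d5:4  d6:4  d7:4  d8:2  d9:2  d10:0 ⇒ 5.
Leveled (Activity 5@1, Activity 2@7, Activity 4@3, Activity 1@7, Activity 3@8): d1:3  d2:3  d3:4  d4:4  d5:4  d6:4  d7:4  d8:4  d9:2  d10:2 ⇒ 4.
Reduction 5 − 4 = 1.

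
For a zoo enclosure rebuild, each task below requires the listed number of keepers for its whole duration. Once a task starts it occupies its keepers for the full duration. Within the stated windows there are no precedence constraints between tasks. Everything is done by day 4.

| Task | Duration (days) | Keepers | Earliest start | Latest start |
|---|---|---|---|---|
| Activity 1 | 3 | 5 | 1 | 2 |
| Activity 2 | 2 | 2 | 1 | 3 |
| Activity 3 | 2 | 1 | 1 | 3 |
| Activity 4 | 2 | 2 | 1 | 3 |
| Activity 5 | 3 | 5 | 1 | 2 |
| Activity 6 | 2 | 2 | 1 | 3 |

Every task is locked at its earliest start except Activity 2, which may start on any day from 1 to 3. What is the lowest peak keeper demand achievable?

Activity 2@1: d1:17  d2:17  d3:10  d4:0 → peak 17
Activity 2@2: d1:15  d2:17  d3:12  d4:0 → peak 17
Activity 2@3: d1:15  d2:15  d3:12  d4:2 → peak 15
Best is Activity 2@3, peak 15.

15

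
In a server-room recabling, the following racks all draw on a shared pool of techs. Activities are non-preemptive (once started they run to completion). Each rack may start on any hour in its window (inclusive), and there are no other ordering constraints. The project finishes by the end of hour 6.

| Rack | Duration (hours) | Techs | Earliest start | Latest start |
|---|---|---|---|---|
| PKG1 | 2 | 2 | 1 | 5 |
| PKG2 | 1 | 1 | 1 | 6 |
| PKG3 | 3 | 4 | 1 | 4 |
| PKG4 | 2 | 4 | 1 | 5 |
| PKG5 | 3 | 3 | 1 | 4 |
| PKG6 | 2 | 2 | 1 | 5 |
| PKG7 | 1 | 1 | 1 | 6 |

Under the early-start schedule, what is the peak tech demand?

17

Early-start schedule: PKG1@1, PKG2@1, PKG3@1, PKG4@1, PKG5@1, PKG6@1, PKG7@1.
Load per hour: hour 1: 17, hour 2: 15, hour 3: 7, hour 4: 0, hour 5: 0, hour 6: 0.
Peak is 17.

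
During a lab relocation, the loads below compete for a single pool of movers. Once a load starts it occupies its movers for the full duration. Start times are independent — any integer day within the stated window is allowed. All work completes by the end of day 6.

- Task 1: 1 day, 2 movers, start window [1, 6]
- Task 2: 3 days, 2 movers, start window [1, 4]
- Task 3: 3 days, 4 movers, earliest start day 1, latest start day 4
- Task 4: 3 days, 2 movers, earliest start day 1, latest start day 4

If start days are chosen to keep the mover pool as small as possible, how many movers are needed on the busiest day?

6

Early-start (Task 1@1, Task 2@1, Task 3@1, Task 4@1) gives peak 10: d1:10  d2:8  d3:8  d4:0  d5:0  d6:0.
Shift Task 3→2, Task 4→4.
Schedule Task 1@1, Task 2@1, Task 3@2, Task 4@4: d1:4  d2:6  d3:6  d4:6  d5:2  d6:2 — peak 6.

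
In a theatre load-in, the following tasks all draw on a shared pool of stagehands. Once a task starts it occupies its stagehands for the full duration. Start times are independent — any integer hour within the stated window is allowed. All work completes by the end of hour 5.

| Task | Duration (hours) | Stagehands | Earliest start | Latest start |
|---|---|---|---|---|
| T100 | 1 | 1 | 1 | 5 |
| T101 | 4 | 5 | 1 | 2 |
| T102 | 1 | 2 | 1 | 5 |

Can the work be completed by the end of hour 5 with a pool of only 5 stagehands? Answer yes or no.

yes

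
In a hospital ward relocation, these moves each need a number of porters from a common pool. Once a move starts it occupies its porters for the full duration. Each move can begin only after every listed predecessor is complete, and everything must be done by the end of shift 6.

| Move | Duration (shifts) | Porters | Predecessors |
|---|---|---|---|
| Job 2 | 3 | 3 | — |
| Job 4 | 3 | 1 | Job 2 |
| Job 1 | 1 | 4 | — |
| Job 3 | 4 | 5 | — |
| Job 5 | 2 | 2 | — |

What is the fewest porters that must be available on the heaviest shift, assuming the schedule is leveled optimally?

Early-start (Job 2@1, Job 4@4, Job 1@1, Job 3@1, Job 5@1) gives peak 14: s1:14  s2:10  s3:8  s4:6  s5:1  s6:1.
Shift Job 3→2, Job 5→4.
Schedule Job 2@1, Job 4@4, Job 1@1, Job 3@2, Job 5@4: s1:7  s2:8  s3:8  s4:8  s5:8  s6:1 — peak 8.

8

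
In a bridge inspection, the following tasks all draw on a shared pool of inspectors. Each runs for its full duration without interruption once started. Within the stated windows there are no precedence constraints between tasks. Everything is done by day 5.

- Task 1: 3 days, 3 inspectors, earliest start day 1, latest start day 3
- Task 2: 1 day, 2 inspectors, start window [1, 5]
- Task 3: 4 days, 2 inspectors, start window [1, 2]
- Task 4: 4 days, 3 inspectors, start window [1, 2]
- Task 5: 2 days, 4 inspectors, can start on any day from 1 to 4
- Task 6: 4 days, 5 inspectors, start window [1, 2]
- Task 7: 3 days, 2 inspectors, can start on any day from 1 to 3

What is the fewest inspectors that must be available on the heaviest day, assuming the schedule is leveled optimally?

Early-start (Task 1@1, Task 2@1, Task 3@1, Task 4@1, Task 5@1, Task 6@1, Task 7@1) gives peak 21: d1:21  d2:19  d3:15  d4:10  d5:0.
Shift Task 5→4, Task 6→2.
Schedule Task 1@1, Task 2@1, Task 3@1, Task 4@1, Task 5@4, Task 6@2, Task 7@1: d1:12  d2:15  d3:15  d4:14  d5:9 — peak 15.

15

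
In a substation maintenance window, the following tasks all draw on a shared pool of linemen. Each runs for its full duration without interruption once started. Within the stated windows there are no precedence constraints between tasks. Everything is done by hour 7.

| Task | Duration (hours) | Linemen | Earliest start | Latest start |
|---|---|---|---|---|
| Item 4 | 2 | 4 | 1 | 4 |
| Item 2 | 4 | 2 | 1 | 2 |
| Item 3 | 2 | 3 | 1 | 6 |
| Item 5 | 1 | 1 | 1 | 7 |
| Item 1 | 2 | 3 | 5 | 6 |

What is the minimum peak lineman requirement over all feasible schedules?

6

Early-start (Item 4@1, Item 2@1, Item 3@1, Item 5@1, Item 1@5) gives peak 10: h1:10  h2:9  h3:2  h4:2  h5:3  h6:3  h7:0.
Shift Item 3→3, Item 5→3.
Schedule Item 4@1, Item 2@1, Item 3@3, Item 5@3, Item 1@5: h1:6  h2:6  h3:6  h4:5  h5:3  h6:3  h7:0 — peak 6.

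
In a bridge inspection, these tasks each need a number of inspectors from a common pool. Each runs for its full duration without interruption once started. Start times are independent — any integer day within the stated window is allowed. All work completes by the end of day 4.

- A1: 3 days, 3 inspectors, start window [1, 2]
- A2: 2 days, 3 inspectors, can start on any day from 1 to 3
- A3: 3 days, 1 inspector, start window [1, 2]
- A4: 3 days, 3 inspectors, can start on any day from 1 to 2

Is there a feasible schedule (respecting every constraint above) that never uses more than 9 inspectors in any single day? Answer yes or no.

no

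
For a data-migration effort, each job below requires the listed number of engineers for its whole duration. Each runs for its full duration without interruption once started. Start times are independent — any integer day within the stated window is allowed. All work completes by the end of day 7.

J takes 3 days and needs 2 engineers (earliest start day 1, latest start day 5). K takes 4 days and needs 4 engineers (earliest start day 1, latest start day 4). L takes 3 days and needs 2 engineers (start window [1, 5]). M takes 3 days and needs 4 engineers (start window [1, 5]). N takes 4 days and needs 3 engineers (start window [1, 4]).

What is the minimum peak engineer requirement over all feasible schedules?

8

Early-start (J@1, K@1, L@1, M@1, N@1) gives peak 15: d1:15  d2:15  d3:15  d4:7  d5:0  d6:0  d7:0.
Shift M→5, N→4.
Schedule J@1, K@1, L@1, M@5, N@4: d1:8  d2:8  d3:8  d4:7  d5:7  d6:7  d7:7 — peak 8.
Total engineer-days = 52 over 7 days ⇒ peak ≥ ⌈52/7⌉ = 8, so 8 is optimal.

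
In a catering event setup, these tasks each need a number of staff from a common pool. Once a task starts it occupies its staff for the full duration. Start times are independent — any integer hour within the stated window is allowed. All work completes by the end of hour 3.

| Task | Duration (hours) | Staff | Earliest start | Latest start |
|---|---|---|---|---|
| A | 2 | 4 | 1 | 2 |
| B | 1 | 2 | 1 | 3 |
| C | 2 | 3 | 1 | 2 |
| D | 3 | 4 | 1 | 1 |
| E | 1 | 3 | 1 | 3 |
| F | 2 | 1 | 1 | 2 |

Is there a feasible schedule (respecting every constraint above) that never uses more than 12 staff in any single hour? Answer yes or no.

Schedule A@1, B@1, C@2, D@1, E@3, F@1: h1:11  h2:12  h3:10 — peak 12 ≤ 12.

yes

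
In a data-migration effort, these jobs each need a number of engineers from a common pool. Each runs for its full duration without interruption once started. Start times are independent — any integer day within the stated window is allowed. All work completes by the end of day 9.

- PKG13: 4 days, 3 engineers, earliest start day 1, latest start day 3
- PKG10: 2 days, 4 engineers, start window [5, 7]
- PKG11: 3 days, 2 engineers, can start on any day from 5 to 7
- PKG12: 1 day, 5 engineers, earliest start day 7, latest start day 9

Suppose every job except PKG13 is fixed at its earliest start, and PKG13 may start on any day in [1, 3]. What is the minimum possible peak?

PKG13@1: d1:3  d2:3  d3:3  d4:3  d5:6  d6:6  d7:7  d8:0  d9:0 → peak 7
PKG13@2: d1:0  d2:3  d3:3  d4:3  d5:9  d6:6  d7:7  d8:0  d9:0 → peak 9
PKG13@3: d1:0  d2:0  d3:3  d4:3  d5:9  d6:9  d7:7  d8:0  d9:0 → peak 9
Best is PKG13@1, peak 7.

7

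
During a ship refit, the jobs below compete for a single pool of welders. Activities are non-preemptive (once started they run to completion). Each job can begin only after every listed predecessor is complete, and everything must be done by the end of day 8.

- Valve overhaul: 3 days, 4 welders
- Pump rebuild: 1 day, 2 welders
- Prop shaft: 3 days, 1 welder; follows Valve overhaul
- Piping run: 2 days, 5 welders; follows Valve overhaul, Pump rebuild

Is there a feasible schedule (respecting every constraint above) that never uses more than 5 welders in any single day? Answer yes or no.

yes

Schedule Valve overhaul@1, Pump rebuild@4, Prop shaft@4, Piping run@7: d1:4  d2:4  d3:4  d4:3  d5:1  d6:1  d7:5  d8:5 — peak 5 ≤ 5.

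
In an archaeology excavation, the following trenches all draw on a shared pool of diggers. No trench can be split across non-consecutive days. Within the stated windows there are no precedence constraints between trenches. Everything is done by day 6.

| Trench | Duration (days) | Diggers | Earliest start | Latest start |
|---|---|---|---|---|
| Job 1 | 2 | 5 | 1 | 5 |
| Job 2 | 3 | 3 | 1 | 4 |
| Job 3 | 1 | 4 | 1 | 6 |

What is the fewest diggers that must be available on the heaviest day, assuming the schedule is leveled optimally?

Early-start (Job 1@1, Job 2@1, Job 3@1) gives peak 12: d1:12  d2:8  d3:3  d4:0  d5:0  d6:0.
Shift Job 2→3, Job 3→6.
Schedule Job 1@1, Job 2@3, Job 3@6: d1:5  d2:5  d3:3  d4:3  d5:3  d6:4 — peak 5.

5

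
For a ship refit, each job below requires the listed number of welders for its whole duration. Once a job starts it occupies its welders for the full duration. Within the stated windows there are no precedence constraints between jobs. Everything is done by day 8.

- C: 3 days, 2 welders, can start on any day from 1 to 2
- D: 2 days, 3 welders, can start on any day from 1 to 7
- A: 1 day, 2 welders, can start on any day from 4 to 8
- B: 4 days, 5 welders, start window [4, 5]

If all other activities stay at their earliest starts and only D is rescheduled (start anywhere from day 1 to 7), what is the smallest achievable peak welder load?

7

D@1: d1:5  d2:5  d3:2  d4:7  d5:5  d6:5  d7:5  d8:0 → peak 7
D@2: d1:2  d2:5  d3:5  d4:7  d5:5  d6:5  d7:5  d8:0 → peak 7
D@3: d1:2  d2:2  d3:5  d4:10  d5:5  d6:5  d7:5  d8:0 → peak 10
D@4: d1:2  d2:2  d3:2  d4:10  d5:8  d6:5  d7:5  d8:0 → peak 10
D@5: d1:2  d2:2  d3:2  d4:7  d5:8  d6:8  d7:5  d8:0 → peak 8
D@6: d1:2  d2:2  d3:2  d4:7  d5:5  d6:8  d7:8  d8:0 → peak 8
D@7: d1:2  d2:2  d3:2  d4:7  d5:5  d6:5  d7:8  d8:3 → peak 8
Best is D@1, peak 7.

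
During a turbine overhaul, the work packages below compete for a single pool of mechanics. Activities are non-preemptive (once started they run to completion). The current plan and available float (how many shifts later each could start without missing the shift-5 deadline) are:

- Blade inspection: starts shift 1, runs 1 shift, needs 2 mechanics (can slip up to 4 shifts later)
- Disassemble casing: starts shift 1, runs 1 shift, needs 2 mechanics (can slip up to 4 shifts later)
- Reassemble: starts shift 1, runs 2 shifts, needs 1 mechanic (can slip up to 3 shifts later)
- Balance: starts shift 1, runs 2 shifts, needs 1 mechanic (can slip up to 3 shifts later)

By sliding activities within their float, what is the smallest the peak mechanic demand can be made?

Early-start (Blade inspection@1, Disassemble casing@1, Reassemble@1, Balance@1) gives peak 6: s1:6  s2:2  s3:0  s4:0  s5:0.
Shift Disassemble casing→2, Reassemble→3, Balance→3.
Schedule Blade inspection@1, Disassemble casing@2, Reassemble@3, Balance@3: s1:2  s2:2  s3:2  s4:2  s5:0 — peak 2.
Total mechanic-shifts = 8 over 5 shifts ⇒ peak ≥ ⌈8/5⌉ = 2, so 2 is optimal.

2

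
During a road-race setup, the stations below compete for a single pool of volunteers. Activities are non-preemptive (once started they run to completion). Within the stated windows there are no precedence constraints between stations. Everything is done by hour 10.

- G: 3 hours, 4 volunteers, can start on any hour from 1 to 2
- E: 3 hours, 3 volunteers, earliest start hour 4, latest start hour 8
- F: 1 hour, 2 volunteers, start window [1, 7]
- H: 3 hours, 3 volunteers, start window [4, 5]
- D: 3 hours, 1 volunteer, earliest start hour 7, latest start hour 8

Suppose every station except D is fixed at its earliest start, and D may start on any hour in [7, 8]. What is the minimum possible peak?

6

D@7: h1:6  h2:4  h3:4  h4:6  h5:6  h6:6  h7:1  h8:1  h9:1  h10:0 → peak 6
D@8: h1:6  h2:4  h3:4  h4:6  h5:6  h6:6  h7:0  h8:1  h9:1  h10:1 → peak 6
Best is D@7, peak 6.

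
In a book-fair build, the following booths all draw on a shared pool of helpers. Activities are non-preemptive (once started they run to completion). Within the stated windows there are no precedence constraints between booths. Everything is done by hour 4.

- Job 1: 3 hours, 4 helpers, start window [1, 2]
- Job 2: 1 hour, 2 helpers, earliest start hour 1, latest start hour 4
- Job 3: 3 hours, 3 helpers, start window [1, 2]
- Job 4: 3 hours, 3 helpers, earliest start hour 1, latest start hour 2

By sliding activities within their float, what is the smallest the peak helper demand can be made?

10

Early-start (Job 1@1, Job 2@1, Job 3@1, Job 4@1) gives peak 12: h1:12  h2:10  h3:10  h4:0.
Shift Job 4→2.
Schedule Job 1@1, Job 2@1, Job 3@1, Job 4@2: h1:9  h2:10  h3:10  h4:3 — peak 10.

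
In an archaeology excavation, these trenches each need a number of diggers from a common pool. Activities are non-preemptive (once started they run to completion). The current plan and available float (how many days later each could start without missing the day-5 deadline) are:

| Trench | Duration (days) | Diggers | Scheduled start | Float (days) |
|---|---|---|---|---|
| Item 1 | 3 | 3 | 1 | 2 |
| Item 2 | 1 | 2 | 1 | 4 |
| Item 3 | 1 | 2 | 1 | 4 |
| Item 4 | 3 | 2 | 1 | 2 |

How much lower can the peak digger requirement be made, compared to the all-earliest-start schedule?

Early-start peak: d1:9  d2:5  d3:5  d4:0  d5:0 ⇒ 9.
Leveled (Item 1@1, Item 2@1, Item 3@2, Item 4@3): d1:5  d2:5  d3:5  d4:2  d5:2 ⇒ 5.
Reduction 9 − 5 = 4.

4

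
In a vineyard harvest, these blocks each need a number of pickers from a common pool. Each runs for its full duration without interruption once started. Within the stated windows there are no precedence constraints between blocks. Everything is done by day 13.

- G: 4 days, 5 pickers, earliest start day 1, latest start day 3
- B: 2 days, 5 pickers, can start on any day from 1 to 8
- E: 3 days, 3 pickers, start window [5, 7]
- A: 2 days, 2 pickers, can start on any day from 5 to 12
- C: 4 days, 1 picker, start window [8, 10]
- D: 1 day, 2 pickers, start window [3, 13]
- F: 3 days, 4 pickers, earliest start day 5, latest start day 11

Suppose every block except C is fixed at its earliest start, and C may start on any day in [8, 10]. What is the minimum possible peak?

C@8: d1:10  d2:10  d3:7  d4:5  d5:9  d6:9  d7:7  d8:1  d9:1  d10:1  d11:1  d12:0  d13:0 → peak 10
C@9: d1:10  d2:10  d3:7  d4:5  d5:9  d6:9  d7:7  d8:0  d9:1  d10:1  d11:1  d12:1  d13:0 → peak 10
C@10: d1:10  d2:10  d3:7  d4:5  d5:9  d6:9  d7:7  d8:0  d9:0  d10:1  d11:1  d12:1  d13:1 → peak 10
Best is C@8, peak 10.

10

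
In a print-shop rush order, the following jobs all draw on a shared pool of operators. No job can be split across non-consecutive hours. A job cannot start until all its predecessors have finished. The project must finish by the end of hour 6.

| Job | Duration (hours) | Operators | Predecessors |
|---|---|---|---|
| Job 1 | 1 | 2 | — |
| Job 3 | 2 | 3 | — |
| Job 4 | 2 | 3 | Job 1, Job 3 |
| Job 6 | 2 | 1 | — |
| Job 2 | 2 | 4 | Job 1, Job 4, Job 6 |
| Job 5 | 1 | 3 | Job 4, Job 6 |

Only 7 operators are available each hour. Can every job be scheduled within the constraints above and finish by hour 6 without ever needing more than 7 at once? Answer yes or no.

yes

Schedule Job 1@1, Job 3@1, Job 4@3, Job 6@1, Job 2@5, Job 5@5: h1:6  h2:4  h3:3  h4:3  h5:7  h6:4 — peak 7 ≤ 7.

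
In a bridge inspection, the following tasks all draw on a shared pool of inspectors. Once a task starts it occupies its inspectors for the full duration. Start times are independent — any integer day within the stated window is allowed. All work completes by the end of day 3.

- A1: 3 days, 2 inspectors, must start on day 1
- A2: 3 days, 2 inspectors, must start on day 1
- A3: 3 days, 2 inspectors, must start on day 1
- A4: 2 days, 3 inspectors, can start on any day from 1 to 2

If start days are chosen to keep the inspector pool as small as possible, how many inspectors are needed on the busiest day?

Schedule A1@1, A2@1, A3@1, A4@1: d1:9  d2:9  d3:6 — peak 9.
No arrangement of the 2 feasible schedules does better.

9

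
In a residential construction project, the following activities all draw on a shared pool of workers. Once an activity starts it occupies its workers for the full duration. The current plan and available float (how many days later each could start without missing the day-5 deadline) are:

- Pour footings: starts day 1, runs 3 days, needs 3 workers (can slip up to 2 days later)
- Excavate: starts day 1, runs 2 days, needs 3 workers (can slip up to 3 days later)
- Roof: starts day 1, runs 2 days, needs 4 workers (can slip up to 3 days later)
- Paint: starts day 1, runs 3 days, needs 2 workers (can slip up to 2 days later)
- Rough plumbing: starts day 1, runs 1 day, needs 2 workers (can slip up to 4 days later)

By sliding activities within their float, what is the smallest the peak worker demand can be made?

7

Early-start (Pour footings@1, Excavate@1, Roof@1, Paint@1, Rough plumbing@1) gives peak 14: d1:14  d2:12  d3:5  d4:0  d5:0.
Shift Roof→4, Paint→3, Rough plumbing→3.
Schedule Pour footings@1, Excavate@1, Roof@4, Paint@3, Rough plumbing@3: d1:6  d2:6  d3:7  d4:6  d5:6 — peak 7.
Total worker-days = 31 over 5 days ⇒ peak ≥ ⌈31/5⌉ = 7, so 7 is optimal.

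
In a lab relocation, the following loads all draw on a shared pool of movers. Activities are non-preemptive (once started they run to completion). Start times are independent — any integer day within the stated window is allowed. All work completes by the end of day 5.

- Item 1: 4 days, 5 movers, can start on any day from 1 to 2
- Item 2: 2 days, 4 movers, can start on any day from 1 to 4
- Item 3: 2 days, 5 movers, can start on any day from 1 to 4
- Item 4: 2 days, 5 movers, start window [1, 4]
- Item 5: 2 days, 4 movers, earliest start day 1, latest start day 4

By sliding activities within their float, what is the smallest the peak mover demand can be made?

14

Early-start (Item 1@1, Item 2@1, Item 3@1, Item 4@1, Item 5@1) gives peak 23: d1:23  d2:23  d3:5  d4:5  d5:0.
Shift Item 4→3, Item 5→3.
Schedule Item 1@1, Item 2@1, Item 3@1, Item 4@3, Item 5@3: d1:14  d2:14  d3:14  d4:14  d5:0 — peak 14.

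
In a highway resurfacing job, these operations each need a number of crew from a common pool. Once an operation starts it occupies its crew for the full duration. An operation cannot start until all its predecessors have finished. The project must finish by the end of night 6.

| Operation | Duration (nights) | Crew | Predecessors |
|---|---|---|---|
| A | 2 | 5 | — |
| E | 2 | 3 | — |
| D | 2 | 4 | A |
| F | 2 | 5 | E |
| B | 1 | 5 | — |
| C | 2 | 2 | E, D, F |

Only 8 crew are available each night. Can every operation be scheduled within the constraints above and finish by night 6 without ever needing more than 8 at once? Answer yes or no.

The minimum achievable peak is 9; 8 < 9, so no feasible schedule stays within the cap.

no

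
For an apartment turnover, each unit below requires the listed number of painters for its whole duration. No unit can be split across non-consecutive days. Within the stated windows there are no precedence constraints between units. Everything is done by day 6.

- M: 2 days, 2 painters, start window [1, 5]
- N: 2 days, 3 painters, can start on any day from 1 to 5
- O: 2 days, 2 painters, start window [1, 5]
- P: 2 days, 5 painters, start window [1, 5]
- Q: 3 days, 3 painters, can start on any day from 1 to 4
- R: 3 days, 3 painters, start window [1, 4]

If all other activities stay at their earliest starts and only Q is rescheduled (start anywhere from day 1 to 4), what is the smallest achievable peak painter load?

Q@1: d1:18  d2:18  d3:6  d4:0  d5:0  d6:0 → peak 18
Q@2: d1:15  d2:18  d3:6  d4:3  d5:0  d6:0 → peak 18
Q@3: d1:15  d2:15  d3:6  d4:3  d5:3  d6:0 → peak 15
Q@4: d1:15  d2:15  d3:3  d4:3  d5:3  d6:3 → peak 15
Best is Q@3, peak 15.

15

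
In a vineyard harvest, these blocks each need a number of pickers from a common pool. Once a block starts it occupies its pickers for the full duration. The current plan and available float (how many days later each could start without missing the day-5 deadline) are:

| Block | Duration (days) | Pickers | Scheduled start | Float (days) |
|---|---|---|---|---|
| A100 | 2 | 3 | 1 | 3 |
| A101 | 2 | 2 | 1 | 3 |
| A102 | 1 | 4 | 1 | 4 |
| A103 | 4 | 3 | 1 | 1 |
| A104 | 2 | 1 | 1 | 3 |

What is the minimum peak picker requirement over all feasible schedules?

Early-start (A100@1, A101@1, A102@1, A103@1, A104@1) gives peak 13: d1:13  d2:9  d3:3  d4:3  d5:0.
Shift A101→3, A102→5, A104→3.
Schedule A100@1, A101@3, A102@5, A103@1, A104@3: d1:6  d2:6  d3:6  d4:6  d5:4 — peak 6.
Total picker-days = 28 over 5 days ⇒ peak ≥ ⌈28/5⌉ = 6, so 6 is optimal.

6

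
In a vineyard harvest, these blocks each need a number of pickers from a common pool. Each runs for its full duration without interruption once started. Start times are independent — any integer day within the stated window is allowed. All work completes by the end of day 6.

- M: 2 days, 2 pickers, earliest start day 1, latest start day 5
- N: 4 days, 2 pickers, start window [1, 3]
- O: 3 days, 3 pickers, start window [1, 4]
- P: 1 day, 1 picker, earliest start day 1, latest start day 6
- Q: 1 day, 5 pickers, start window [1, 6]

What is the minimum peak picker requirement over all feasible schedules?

Early-start (M@1, N@1, O@1, P@1, Q@1) gives peak 13: d1:13  d2:7  d3:5  d4:2  d5:0  d6:0.
Shift O→3, Q→6.
Schedule M@1, N@1, O@3, P@1, Q@6: d1:5  d2:4  d3:5  d4:5  d5:3  d6:5 — peak 5.
Total picker-days = 27 over 6 days ⇒ peak ≥ ⌈27/6⌉ = 5, so 5 is optimal.

5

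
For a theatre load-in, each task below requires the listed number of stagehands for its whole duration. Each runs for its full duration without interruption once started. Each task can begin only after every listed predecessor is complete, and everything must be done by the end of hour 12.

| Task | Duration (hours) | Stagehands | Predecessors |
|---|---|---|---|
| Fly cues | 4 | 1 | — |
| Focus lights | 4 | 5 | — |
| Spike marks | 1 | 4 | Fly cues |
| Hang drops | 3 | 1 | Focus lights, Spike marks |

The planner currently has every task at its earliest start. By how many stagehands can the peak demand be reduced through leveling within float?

Early-start peak: h1:6  h2:6  h3:6  h4:6  h5:4  h6:1  h7:1  h8:1  h9:0  h10:0  h11:0  h12:0 ⇒ 6.
Leveled (Fly cues@1, Focus lights@5, Spike marks@9, Hang drops@10): h1:1  h2:1  h3:1  h4:1  h5:5  h6:5  h7:5  h8:5  h9:4  h10:1  h11:1  h12:1 ⇒ 5.
Reduction 6 − 5 = 1.

1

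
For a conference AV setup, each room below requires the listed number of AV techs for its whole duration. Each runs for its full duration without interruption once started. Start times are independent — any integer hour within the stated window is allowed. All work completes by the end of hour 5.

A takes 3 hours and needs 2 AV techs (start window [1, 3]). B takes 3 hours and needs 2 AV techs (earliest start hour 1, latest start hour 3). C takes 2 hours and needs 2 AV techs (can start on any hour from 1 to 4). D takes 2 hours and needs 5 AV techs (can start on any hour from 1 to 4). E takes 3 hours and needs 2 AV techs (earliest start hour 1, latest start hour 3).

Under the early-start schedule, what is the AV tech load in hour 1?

13

At early start, hour 1 has: A, B, C, D, E.
Demand: 2 + 2 + 2 + 5 + 2 = 13.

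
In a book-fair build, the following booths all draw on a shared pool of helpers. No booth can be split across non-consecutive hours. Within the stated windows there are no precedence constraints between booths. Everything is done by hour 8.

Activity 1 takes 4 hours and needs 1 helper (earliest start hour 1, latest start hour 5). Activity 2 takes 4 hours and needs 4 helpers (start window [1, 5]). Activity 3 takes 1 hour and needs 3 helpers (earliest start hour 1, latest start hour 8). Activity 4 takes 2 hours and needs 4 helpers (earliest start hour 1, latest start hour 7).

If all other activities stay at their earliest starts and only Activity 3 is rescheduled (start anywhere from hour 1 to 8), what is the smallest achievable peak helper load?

9

Activity 3@1: h1:12  h2:9  h3:5  h4:5  h5:0  h6:0  h7:0  h8:0 → peak 12
Activity 3@2: h1:9  h2:12  h3:5  h4:5  h5:0  h6:0  h7:0  h8:0 → peak 12
Activity 3@3: h1:9  h2:9  h3:8  h4:5  h5:0  h6:0  h7:0  h8:0 → peak 9
Activity 3@4: h1:9  h2:9  h3:5  h4:8  h5:0  h6:0  h7:0  h8:0 → peak 9
Activity 3@5: h1:9  h2:9  h3:5  h4:5  h5:3  h6:0  h7:0  h8:0 → peak 9
Activity 3@6: h1:9  h2:9  h3:5  h4:5  h5:0  h6:3  h7:0  h8:0 → peak 9
Activity 3@7: h1:9  h2:9  h3:5  h4:5  h5:0  h6:0  h7:3  h8:0 → peak 9
Activity 3@8: h1:9  h2:9  h3:5  h4:5  h5:0  h6:0  h7:0  h8:3 → peak 9
Best is Activity 3@3, peak 9.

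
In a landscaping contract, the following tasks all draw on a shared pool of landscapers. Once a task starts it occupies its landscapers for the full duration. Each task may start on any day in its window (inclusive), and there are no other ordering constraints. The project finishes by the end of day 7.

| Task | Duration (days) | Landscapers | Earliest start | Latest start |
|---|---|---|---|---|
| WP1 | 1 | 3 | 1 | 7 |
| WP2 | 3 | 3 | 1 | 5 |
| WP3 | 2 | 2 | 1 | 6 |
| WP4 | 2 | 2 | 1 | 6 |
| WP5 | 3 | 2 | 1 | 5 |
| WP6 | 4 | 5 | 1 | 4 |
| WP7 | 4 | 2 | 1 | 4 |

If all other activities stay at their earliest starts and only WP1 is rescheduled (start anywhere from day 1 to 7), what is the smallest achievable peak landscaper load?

WP1@1: d1:19  d2:16  d3:12  d4:7  d5:0  d6:0  d7:0 → peak 19
WP1@2: d1:16  d2:19  d3:12  d4:7  d5:0  d6:0  d7:0 → peak 19
WP1@3: d1:16  d2:16  d3:15  d4:7  d5:0  d6:0  d7:0 → peak 16
WP1@4: d1:16  d2:16  d3:12  d4:10  d5:0  d6:0  d7:0 → peak 16
WP1@5: d1:16  d2:16  d3:12  d4:7  d5:3  d6:0  d7:0 → peak 16
WP1@6: d1:16  d2:16  d3:12  d4:7  d5:0  d6:3  d7:0 → peak 16
WP1@7: d1:16  d2:16  d3:12  d4:7  d5:0  d6:0  d7:3 → peak 16
Best is WP1@3, peak 16.

16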